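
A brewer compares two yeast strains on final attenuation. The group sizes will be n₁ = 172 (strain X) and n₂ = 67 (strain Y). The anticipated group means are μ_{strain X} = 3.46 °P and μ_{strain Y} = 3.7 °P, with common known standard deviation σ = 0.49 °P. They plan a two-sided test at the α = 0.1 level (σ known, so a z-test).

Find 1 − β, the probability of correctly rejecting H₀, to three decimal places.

Power ≈ 0.960

Standardized effect: d = |μ_{strain X} − μ_{strain Y}| / σ = |3.46 − 3.7| / 0.49 = 0.4898
Noncentrality parameter: λ = d / √(1/n₁ + 1/n₂) = 0.4898 / √(1/172 + 1/67) = 3.4011
Critical value for a two-sided test at α = 0.1: z_{α/2} = 1.645.
Power = Φ(λ − 1.645) + Φ(−λ − 1.645) = Φ(1.756) + Φ(-5.046) = 0.9605 + 0.0000 = 0.9605.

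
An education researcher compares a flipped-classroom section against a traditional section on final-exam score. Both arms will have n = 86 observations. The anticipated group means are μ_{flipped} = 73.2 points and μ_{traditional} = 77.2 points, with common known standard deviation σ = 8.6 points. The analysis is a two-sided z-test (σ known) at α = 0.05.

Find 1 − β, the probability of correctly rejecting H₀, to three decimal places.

Standardized effect: d = |μ_{flipped} − μ_{traditional}| / σ = |73.2 − 77.2| / 8.6 = 0.4651
Noncentrality parameter: δ = d·√(n/2) = 0.4651 × √(86/2) = 3.0500
Two-sided α = 0.05 → critical value z_{0.025} = 1.960.
Power = Φ(δ − 1.960) + Φ(−δ − 1.960) = Φ(1.090) + Φ(-5.010) = 0.8621 + 0.0000 = 0.8621.

Power ≈ 0.862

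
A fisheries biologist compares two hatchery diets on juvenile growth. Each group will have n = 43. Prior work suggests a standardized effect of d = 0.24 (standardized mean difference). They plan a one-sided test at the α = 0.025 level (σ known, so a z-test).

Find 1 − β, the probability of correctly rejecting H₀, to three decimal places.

Power ≈ 0.198

Noncentrality parameter: δ = d·√(n/2) = 0.24 × √(43/2) = 1.1128
Critical value for a one-sided test at α = 0.025: z_α = 1.960.
Power = P(Z > 1.960 − δ) = Φ(-0.847) = 0.1985.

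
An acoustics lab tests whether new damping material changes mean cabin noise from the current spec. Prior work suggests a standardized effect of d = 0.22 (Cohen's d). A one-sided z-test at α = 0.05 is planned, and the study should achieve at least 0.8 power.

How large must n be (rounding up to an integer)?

n = 128

Set Φ(δ − 1.645) = 0.8; then δ − 1.645 = Φ⁻¹(0.8) = 0.842, giving δ = 2.486.
δ = d·√n ⇒ n = (δ/d)² = (2.486 / 0.22)² = 127.74.
Rounding up, n = 128.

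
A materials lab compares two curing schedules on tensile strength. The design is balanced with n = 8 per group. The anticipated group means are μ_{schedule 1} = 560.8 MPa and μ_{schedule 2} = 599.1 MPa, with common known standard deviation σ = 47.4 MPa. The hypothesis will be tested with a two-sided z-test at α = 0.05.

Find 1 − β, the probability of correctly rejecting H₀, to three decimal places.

Standardized effect: d = |μ_{schedule 1} − μ_{schedule 2}| / σ = |560.8 − 599.1| / 47.4 = 0.8080
Noncentrality parameter: δ = d·√(n/2) = 0.8080 × √(8/2) = 1.6160
Two-sided α = 0.05 → critical value z_{0.025} = 1.960.
Power = Φ(δ − 1.960) + Φ(−δ − 1.960) = Φ(-0.344) + Φ(-3.576) = 0.3654 + 0.0002 = 0.3656.

Power ≈ 0.366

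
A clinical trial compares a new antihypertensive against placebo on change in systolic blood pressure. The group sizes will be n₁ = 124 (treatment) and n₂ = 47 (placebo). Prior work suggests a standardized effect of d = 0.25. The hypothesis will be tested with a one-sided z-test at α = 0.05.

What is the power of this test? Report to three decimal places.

Noncentrality parameter: δ = d / √(1/n₁ + 1/n₂) = 0.25 / √(1/124 + 1/47) = 1.4595
One-sided α = 0.05 → critical value z_{0.05} = 1.645.
Power = Φ(δ − 1.645) = Φ(-0.185) = 0.4265.

Power ≈ 0.426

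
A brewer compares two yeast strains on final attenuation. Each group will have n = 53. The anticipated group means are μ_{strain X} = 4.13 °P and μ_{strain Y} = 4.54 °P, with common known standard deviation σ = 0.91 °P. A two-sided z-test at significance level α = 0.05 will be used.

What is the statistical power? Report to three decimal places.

Standardized effect: d = |μ_{strain X} − μ_{strain Y}| / σ = |4.13 − 4.54| / 0.91 = 0.4505
Noncentrality parameter: λ = d·√(n/2) = 0.4505 × √(53/2) = 2.3193
Critical value for a two-sided test at α = 0.05: z_{α/2} = 1.960.
Power = Φ(λ − 1.960) + Φ(−λ − 1.960) = Φ(0.359) + Φ(-4.279) = 0.6403 + 0.0000 = 0.6404.

Power ≈ 0.640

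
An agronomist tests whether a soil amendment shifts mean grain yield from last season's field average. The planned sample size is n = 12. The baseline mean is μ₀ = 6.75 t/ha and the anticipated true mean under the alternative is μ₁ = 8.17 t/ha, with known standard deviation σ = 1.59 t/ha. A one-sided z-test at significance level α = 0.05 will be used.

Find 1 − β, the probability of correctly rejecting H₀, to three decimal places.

Standardized effect: d = |μ₁ − μ₀| / σ = |8.17 − 6.75| / 1.59 = 0.8931
Noncentrality parameter: δ = d·√n = 0.8931 × √12 = 3.0937
Critical value for a one-sided test at α = 0.05: z_α = 1.645.
Power = P(Z > 1.645 − δ) = Φ(1.449) = 0.9263.

Power ≈ 0.926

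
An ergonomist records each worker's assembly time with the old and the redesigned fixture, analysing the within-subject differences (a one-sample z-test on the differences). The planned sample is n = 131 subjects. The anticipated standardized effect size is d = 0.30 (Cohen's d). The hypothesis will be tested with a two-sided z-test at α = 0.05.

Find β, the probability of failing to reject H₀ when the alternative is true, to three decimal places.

β ≈ 0.070

Noncentrality parameter: δ = d·√n = 0.30 × √131 = 3.4337
Two-sided α = 0.05 → critical value z_{0.025} = 1.960.
Power = Φ(δ − 1.960) + Φ(−δ − 1.960) = Φ(1.474) + Φ(-5.394) = 0.9297 + 0.0000 = 0.9297.
Type II error: β = 1 − power = 1 − 0.9297 = 0.0703.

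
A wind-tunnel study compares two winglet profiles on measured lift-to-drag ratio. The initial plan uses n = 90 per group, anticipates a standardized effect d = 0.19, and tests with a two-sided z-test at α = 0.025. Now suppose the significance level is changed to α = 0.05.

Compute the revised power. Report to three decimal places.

Power ≈ 0.247

δ = d·√(n/2) = 0.19 × √(90/2) = 1.2746 (unchanged). New critical value: z_{0.025} = 1.960.
Revised power = Φ(δ − 1.960) + Φ(−δ − 1.960) = Φ(-0.685) + Φ(-3.235) = 0.2465 + 0.0006 = 0.2472.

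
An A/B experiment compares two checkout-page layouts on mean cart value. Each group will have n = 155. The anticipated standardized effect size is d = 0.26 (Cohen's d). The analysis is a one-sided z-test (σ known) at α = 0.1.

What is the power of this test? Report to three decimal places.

Power ≈ 0.843

Noncentrality parameter: δ = d·√(n/2) = 0.26 × √(155/2) = 2.2889
Critical value for a one-sided test at α = 0.1: z_α = 1.282.
Power = P(Z > 1.282 − δ) = Φ(1.007) = 0.8431.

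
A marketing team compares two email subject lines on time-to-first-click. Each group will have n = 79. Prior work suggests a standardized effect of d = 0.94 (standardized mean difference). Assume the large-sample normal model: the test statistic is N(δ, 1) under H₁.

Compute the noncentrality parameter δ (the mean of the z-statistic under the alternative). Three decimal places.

δ = d·√(n/2) = 0.94 × √(79/2) = 5.9078

δ ≈ 5.908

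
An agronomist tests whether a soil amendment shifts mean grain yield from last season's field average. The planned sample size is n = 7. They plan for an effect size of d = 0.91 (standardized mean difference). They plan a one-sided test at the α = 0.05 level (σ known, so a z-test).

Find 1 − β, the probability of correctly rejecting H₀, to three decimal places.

Noncentrality parameter: δ = d·√n = 0.91 × √7 = 2.4076
One-sided α = 0.05 → critical value z_{0.05} = 1.645.
Power = Φ(δ − 1.645) = Φ(0.763) = 0.7772.

Power ≈ 0.777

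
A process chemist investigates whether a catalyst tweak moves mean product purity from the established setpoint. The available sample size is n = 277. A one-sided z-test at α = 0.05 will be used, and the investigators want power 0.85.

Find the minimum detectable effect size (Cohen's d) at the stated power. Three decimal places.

d ≈ 0.161

Required noncentrality: δ = z_{0.05} + z_{0.15} = 1.645 + 1.036 = 2.681.
δ = d·√n ⇒ d = δ/√n = 2.681/√277 = 0.1611.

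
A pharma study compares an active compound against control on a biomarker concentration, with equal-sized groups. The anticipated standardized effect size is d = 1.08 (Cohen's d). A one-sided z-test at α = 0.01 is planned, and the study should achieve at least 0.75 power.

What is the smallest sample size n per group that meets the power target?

For power 0.75 need Φ(δ − z_{0.01}) = 0.75, so δ = z_{0.01} + z_{0.25} = 2.326 + 0.674 = 3.001.
δ = d·√(n/2) ⇒ n = 2(δ/d)² = 2 × (3.001 / 1.08)² = 15.44.
Rounding up, n = 16 per group.

n = 16 per group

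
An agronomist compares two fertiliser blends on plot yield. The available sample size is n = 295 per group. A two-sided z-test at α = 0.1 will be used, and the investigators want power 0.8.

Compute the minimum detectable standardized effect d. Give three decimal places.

d ≈ 0.205

Need Φ(δ − 1.645) = 0.8, so δ = 1.645 + 0.842 = 2.486.
(The second rejection-region term Φ(−δ − z_{α/2}) is negligible and dropped.)
δ = d·√(n/2) ⇒ d = δ/√(n/2) = 2.486/√(295/2) = 0.2047.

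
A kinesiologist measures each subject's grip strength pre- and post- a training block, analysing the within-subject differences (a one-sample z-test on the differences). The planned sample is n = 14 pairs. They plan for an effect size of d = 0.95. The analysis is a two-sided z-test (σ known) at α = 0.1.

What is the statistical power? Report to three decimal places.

Power ≈ 0.972

Noncentrality parameter: δ = d·√n = 0.95 × √14 = 3.5546
Critical value for a two-sided test at α = 0.1: z_{α/2} = 1.645.
Power = Φ(δ − 1.645) + Φ(−δ − 1.645) = Φ(1.910) + Φ(-5.199) = 0.9719 + 0.0000 = 0.9719.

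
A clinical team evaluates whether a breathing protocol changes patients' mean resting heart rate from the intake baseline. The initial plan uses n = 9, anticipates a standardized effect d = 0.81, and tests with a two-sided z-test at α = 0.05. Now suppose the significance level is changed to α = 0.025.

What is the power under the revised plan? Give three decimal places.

Power ≈ 0.575

δ = d·√n = 0.81 × √9 = 2.4300 (unchanged). New critical value: z_{0.0125} = 2.241.
Revised power = Φ(δ − 2.241) + Φ(−δ − 2.241) = Φ(0.189) + Φ(-4.671) = 0.5748 + 0.0000 = 0.5748.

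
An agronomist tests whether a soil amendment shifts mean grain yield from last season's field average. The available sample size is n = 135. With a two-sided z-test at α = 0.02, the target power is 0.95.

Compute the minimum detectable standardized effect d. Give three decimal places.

Required noncentrality: δ = z_{0.01} + z_{0.05} = 2.326 + 1.645 = 3.971.
(The second rejection-region term Φ(−δ − z_{α/2}) is negligible and dropped.)
δ = d·√n ⇒ d = δ/√n = 3.971/√135 = 0.3418.

d ≈ 0.342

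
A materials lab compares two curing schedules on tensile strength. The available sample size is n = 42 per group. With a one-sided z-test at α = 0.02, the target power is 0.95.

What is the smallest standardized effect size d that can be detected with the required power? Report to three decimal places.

Required noncentrality: δ = z_{0.02} + z_{0.05} = 2.054 + 1.645 = 3.699.
δ = d·√(n/2) ⇒ d = δ/√(n/2) = 3.699/√(42/2) = 0.8071.

d ≈ 0.807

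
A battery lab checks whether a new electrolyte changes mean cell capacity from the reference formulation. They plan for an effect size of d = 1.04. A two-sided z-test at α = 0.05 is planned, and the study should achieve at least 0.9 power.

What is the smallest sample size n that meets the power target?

For power 0.9 need Φ(δ − z_{0.025}) = 0.9, so δ = z_{0.025} + z_{0.10} = 1.960 + 1.282 = 3.242.
(The Φ(−δ − z_{α/2}) term is vanishingly small for δ > 0 and is dropped in the standard sample-size formula.)
δ = d·√n ⇒ n = (δ/d)² = (3.242 / 1.04)² = 9.71.
Round up to the next whole unit.

n = 10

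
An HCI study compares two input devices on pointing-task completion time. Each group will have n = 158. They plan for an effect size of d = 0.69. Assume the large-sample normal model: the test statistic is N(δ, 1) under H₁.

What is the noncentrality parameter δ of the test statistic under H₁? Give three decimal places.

The noncentrality parameter scales effect size by the design's sample-size factor: δ = d·√(n/2) = 0.69 × √(158/2) = 6.1329

δ ≈ 6.133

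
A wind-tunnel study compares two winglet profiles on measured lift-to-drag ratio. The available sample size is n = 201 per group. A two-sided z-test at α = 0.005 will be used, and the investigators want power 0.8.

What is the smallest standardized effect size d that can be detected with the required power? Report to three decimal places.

d ≈ 0.364

Need Φ(δ − 2.807) = 0.8, so δ = 2.807 + 0.842 = 3.649.
(The second rejection-region term Φ(−δ − z_{α/2}) is negligible and dropped.)
δ = d·√(n/2) ⇒ d = δ/√(n/2) = 3.649/√(201/2) = 0.3640.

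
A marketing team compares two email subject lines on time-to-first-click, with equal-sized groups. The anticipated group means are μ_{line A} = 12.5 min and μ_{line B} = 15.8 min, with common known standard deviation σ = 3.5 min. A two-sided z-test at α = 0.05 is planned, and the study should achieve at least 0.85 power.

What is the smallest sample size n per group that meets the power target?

Standardized effect: d = |μ_{line A} − μ_{line B}| / σ = |12.5 − 15.8| / 3.5 = 0.9429
For power 0.85 need Φ(δ − z_{0.025}) = 0.85, so δ = z_{0.025} + z_{0.15} = 1.960 + 1.036 = 2.996.
(For δ > 0 the lower-tail rejection region contributes negligibly to power, so the one-term inversion is standard.)
δ = d·√(n/2) ⇒ n = 2(δ/d)² = 2 × (2.996 / 0.9429)² = 20.20.
Rounding up, n = 21 per group.

n = 21 per group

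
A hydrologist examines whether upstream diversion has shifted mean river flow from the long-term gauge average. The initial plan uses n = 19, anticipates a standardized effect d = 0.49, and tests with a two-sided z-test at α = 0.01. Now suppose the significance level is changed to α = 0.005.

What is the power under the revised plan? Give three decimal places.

δ = d·√n = 0.49 × √19 = 2.1359 (unchanged). New critical value: z_{0.0025} = 2.807.
Revised power = Φ(δ − 2.807) + Φ(−δ − 2.807) = Φ(-0.671) + Φ(-4.943) = 0.2511 + 0.0000 = 0.2511.

Power ≈ 0.251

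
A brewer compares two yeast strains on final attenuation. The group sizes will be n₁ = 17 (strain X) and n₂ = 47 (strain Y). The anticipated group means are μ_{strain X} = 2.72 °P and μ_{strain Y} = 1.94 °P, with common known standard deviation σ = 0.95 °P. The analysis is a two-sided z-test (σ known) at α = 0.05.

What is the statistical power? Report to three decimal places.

Power ≈ 0.827

Standardized effect: d = |μ_{strain X} − μ_{strain Y}| / σ = |2.72 − 1.94| / 0.95 = 0.8211
Noncentrality parameter: δ = d / √(1/n₁ + 1/n₂) = 0.8211 / √(1/17 + 1/47) = 2.9010
Critical value for a two-sided test at α = 0.05: z_{α/2} = 1.960.
Power = Φ(δ − 1.960) + Φ(−δ − 1.960) = Φ(0.941) + Φ(-4.861) = 0.8267 + 0.0000 = 0.8267.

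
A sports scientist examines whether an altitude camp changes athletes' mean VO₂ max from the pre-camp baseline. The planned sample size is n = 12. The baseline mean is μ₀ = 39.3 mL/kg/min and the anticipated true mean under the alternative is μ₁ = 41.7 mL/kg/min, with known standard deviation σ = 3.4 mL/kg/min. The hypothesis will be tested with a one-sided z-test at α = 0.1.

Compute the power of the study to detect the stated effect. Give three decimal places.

Power ≈ 0.878

Standardized effect: d = |μ₁ − μ₀| / σ = |41.7 − 39.3| / 3.4 = 0.7059
Noncentrality parameter: δ = d·√n = 0.7059 × √12 = 2.4452
Critical value for a one-sided test at α = 0.1: z_α = 1.282.
Power = P(Z > 1.282 − δ) = Φ(1.164) = 0.8777.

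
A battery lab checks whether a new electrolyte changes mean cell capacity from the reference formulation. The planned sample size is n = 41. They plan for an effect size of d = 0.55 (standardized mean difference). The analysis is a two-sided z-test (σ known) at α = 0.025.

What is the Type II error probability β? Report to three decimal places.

β ≈ 0.100

Noncentrality parameter: δ = d·√n = 0.55 × √41 = 3.5217
Two-sided α = 0.025 → critical value z_{0.0125} = 2.241.
Power = Φ(δ − 2.241) + Φ(−δ − 2.241) = Φ(1.280) + Φ(-5.763) = 0.8998 + 0.0000 = 0.8998.
Type II error: β = 1 − power = 1 − 0.8998 = 0.1002.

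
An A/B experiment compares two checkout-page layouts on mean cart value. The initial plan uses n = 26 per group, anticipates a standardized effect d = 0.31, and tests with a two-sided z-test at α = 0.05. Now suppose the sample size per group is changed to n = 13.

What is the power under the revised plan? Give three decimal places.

Power ≈ 0.124

With n = 13 per group: δ = d·√(n/2) = 0.31 × √(13/2) = 0.7903. Critical value z_{0.025} = 1.960.
Revised power = Φ(δ − 1.960) + Φ(−δ − 1.960) = Φ(-1.170) + Φ(-2.750) = 0.1211 + 0.0030 = 0.1241.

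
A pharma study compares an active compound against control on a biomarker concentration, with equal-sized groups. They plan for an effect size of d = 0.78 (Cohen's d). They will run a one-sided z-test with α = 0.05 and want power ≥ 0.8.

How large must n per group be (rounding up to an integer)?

For power 0.8 need Φ(δ − z_{0.05}) = 0.8, so δ = z_{0.05} + z_{0.20} = 1.645 + 0.842 = 2.486.
δ = d·√(n/2) ⇒ n = 2(δ/d)² = 2 × (2.486 / 0.78)² = 20.32.
Round up to the next whole unit.

n = 21 per group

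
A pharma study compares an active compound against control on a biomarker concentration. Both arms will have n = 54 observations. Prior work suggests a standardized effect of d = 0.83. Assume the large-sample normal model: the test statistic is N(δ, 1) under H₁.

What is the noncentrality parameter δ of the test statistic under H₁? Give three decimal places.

The noncentrality parameter scales effect size by the design's sample-size factor: δ = d·√(n/2) = 0.83 × √(54/2) = 4.3128

δ ≈ 4.313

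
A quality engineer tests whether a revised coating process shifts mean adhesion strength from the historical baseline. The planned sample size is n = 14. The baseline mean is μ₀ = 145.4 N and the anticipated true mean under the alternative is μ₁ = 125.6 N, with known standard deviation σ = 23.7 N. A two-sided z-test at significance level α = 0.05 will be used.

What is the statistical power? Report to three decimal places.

Power ≈ 0.878

Standardized effect: d = |μ₁ − μ₀| / σ = |125.6 − 145.4| / 23.7 = 0.8354
Noncentrality parameter: δ = d·√n = 0.8354 × √14 = 3.1259
Two-sided α = 0.05 → critical value z_{0.025} = 1.960.
Power = Φ(δ − 1.960) + Φ(−δ − 1.960) = Φ(1.166) + Φ(-5.086) = 0.8782 + 0.0000 = 0.8782.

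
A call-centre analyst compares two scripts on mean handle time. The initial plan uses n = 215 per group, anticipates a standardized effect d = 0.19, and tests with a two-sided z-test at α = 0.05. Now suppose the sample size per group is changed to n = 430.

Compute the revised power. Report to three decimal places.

With n = 430 per group: δ = d·√(n/2) = 0.19 × √(430/2) = 2.7859. Critical value z_{0.025} = 1.960.
Revised power = Φ(δ − 1.960) + Φ(−δ − 1.960) = Φ(0.826) + Φ(-4.746) = 0.7956 + 0.0000 = 0.7956.

Power ≈ 0.796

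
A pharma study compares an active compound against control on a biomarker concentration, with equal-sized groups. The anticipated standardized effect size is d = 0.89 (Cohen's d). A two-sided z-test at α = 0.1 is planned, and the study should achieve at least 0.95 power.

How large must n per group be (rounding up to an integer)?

Set Φ(δ − 1.645) = 0.95; then δ − 1.645 = Φ⁻¹(0.95) = 1.645, giving δ = 3.290.
(Ignoring the negligible lower-tail rejection probability gives the usual closed-form inversion.)
δ = d·√(n/2) ⇒ n = 2(δ/d)² = 2 × (3.290 / 0.89)² = 27.33.
Round up to the next whole unit.

n = 28 per group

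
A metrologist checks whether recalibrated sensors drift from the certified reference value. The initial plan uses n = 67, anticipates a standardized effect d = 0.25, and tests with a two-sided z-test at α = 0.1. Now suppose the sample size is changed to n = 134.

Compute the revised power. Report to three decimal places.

With n = 134: δ = d·√n = 0.25 × √134 = 2.8940. Critical value z_{0.05} = 1.645.
Revised power = Φ(δ − 1.645) + Φ(−δ − 1.645) = Φ(1.249) + Φ(-4.539) = 0.8942 + 0.0000 = 0.8942.

Power ≈ 0.894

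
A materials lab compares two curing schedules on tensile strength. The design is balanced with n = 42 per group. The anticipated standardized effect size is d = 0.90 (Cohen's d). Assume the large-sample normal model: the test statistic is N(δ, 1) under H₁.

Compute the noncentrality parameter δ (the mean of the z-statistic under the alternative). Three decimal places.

δ ≈ 4.124

The noncentrality parameter scales effect size by the design's sample-size factor: δ = d·√(n/2) = 0.90 × √(42/2) = 4.1243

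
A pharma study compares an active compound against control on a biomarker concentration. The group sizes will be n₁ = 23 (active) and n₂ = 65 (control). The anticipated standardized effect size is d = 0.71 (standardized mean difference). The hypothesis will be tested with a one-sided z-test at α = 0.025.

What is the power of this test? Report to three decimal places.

Noncentrality parameter: δ = d / √(1/n₁ + 1/n₂) = 0.71 / √(1/23 + 1/65) = 2.9264
One-sided α = 0.025 → critical value z_{0.025} = 1.960.
Power = Φ(δ − 1.960) = Φ(0.966) = 0.8331.

Power ≈ 0.833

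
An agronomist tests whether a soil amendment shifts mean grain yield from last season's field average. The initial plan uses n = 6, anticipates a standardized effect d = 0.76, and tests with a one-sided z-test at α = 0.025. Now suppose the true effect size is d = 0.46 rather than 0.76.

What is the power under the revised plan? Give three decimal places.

Power ≈ 0.202

With d = 0.46: δ = d·√n = 0.46 × √6 = 1.1268. Critical value z_{0.025} = 1.960.
Revised power = P(Z > 1.960 − δ) = Φ(-0.833) = 0.2024.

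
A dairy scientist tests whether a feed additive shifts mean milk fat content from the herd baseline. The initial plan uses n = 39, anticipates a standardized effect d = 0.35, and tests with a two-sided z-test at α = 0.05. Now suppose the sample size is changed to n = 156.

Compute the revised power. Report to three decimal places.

Power ≈ 0.992

With n = 156: δ = d·√n = 0.35 × √156 = 4.3715. Critical value z_{0.025} = 1.960.
Revised power = Φ(δ − 1.960) + Φ(−δ − 1.960) = Φ(2.412) + Φ(-6.331) = 0.9921 + 0.0000 = 0.9921.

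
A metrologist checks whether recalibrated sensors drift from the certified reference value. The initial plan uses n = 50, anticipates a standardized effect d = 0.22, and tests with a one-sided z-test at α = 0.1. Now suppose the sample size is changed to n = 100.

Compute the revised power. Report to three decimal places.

With n = 100: δ = d·√n = 0.22 × √100 = 2.2000. Critical value z_{0.1} = 1.282.
Revised power = Φ(δ − 1.282) = Φ(0.918) = 0.8208.

Power ≈ 0.821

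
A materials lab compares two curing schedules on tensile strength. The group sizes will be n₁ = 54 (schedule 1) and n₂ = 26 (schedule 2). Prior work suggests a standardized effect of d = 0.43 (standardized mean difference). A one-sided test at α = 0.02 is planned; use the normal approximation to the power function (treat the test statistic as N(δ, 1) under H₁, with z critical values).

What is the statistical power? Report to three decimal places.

Noncentrality parameter: δ = d / √(1/n₁ + 1/n₂) = 0.43 / √(1/54 + 1/26) = 1.8014
One-sided α = 0.02 → critical value z_{0.02} = 2.054.
Power = Φ(δ − 2.054) = Φ(-0.252) = 0.4004.

Power ≈ 0.400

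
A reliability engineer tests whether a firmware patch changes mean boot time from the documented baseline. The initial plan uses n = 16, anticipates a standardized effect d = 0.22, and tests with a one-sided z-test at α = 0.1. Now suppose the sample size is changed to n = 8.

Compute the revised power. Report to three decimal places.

Power ≈ 0.255

With n = 8: δ = d·√n = 0.22 × √8 = 0.6223. Critical value z_{0.1} = 1.282.
Revised power = Φ(δ − 1.282) = Φ(-0.659) = 0.2549.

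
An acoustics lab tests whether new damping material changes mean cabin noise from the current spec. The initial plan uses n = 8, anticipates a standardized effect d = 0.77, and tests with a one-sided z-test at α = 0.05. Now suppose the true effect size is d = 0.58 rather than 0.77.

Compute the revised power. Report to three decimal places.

With d = 0.58: δ = d·√n = 0.58 × √8 = 1.6405. Critical value z_{0.05} = 1.645.
Revised power = Φ(δ − 1.645) = Φ(-0.004) = 0.4983.

Power ≈ 0.498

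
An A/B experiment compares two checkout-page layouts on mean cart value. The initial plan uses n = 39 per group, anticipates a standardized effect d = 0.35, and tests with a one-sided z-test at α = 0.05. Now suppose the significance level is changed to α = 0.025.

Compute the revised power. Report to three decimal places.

δ = d·√(n/2) = 0.35 × √(39/2) = 1.5456 (unchanged). New critical value: z_{0.025} = 1.960.
Revised power = Φ(δ − 1.960) = Φ(-0.414) = 0.3393.

Power ≈ 0.339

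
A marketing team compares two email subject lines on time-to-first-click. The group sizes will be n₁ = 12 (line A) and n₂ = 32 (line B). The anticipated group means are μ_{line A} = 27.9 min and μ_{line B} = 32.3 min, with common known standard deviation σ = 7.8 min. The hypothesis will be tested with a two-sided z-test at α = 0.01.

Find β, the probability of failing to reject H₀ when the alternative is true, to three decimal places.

Standardized effect: d = |μ_{line A} − μ_{line B}| / σ = |27.9 − 32.3| / 7.8 = 0.5641
Noncentrality parameter: δ = d / √(1/n₁ + 1/n₂) = 0.5641 / √(1/12 + 1/32) = 1.6665
Two-sided α = 0.01 → critical value z_{0.005} = 2.576.
Power = Φ(δ − 2.576) + Φ(−δ − 2.576) = Φ(-0.909) + Φ(-4.242) = 0.1816 + 0.0000 = 0.1816.
Type II error: β = 1 − power = 1 − 0.1816 = 0.8184.

β ≈ 0.818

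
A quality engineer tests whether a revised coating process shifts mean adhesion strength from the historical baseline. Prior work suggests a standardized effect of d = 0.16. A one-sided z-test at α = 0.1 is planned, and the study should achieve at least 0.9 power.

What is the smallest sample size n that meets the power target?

Set Φ(δ − 1.282) = 0.9; then δ − 1.282 = Φ⁻¹(0.9) = 1.282, giving δ = 2.563.
δ = d·√n ⇒ n = (δ/d)² = (2.563 / 0.16)² = 256.62.
Rounding up, n = 257.

n = 257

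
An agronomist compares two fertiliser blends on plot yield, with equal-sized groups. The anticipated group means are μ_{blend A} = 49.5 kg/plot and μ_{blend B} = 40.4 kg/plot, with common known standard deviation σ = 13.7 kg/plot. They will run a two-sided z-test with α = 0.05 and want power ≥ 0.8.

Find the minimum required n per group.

Standardized effect: d = |μ_{blend A} − μ_{blend B}| / σ = |49.5 − 40.4| / 13.7 = 0.6642
For power 0.8 need Φ(δ − z_{0.025}) = 0.8, so δ = z_{0.025} + z_{0.20} = 1.960 + 0.842 = 2.802.
(For δ > 0 the lower-tail rejection region contributes negligibly to power, so the one-term inversion is standard.)
δ = d·√(n/2) ⇒ n = 2(δ/d)² = 2 × (2.802 / 0.6642)² = 35.58.
Rounding up, n = 36 per group.

n = 36 per group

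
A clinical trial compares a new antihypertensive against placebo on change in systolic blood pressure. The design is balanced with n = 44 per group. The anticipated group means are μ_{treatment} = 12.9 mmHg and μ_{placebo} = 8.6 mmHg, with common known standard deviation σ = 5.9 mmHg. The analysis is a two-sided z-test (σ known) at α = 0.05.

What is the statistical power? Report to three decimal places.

Standardized effect: d = |μ_{treatment} − μ_{placebo}| / σ = |12.9 − 8.6| / 5.9 = 0.7288
Noncentrality parameter: δ = d·√(n/2) = 0.7288 × √(44/2) = 3.4184
Two-sided α = 0.05 → critical value z_{0.025} = 1.960.
Power = Φ(δ − 1.960) + Φ(−δ − 1.960) = Φ(1.458) + Φ(-5.378) = 0.9276 + 0.0000 = 0.9276.

Power ≈ 0.928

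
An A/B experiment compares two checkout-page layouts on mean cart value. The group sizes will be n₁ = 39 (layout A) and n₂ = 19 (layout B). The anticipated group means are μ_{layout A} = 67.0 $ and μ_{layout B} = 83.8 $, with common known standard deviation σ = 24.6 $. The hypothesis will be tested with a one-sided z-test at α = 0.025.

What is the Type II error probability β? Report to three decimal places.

β ≈ 0.315

Standardized effect: d = |μ_{layout A} − μ_{layout B}| / σ = |67.0 − 83.8| / 24.6 = 0.6829
Noncentrality parameter: δ = d / √(1/n₁ + 1/n₂) = 0.6829 / √(1/39 + 1/19) = 2.4410
One-sided α = 0.025 → critical value z_{0.025} = 1.960.
Power = P(Z > 1.960 − δ) = Φ(0.481) = 0.6848.
Type II error: β = 1 − power = 1 − 0.6848 = 0.3152.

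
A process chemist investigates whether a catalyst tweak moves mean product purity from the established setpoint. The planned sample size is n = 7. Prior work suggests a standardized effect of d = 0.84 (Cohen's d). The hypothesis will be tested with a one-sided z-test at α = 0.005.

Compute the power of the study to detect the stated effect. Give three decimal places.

Power ≈ 0.362

Noncentrality parameter: δ = d·√n = 0.84 × √7 = 2.2224
One-sided α = 0.005 → critical value z_{0.005} = 2.576.
Power = Φ(δ − 2.576) = Φ(-0.353) = 0.3619.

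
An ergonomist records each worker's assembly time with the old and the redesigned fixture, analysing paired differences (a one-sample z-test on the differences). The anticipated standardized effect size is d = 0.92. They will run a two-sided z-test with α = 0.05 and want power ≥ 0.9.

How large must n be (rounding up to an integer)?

For power 0.9 need Φ(δ − z_{0.025}) = 0.9, so δ = z_{0.025} + z_{0.10} = 1.960 + 1.282 = 3.242.
(For δ > 0 the lower-tail rejection region contributes negligibly to power, so the one-term inversion is standard.)
δ = d·√n ⇒ n = (δ/d)² = (3.242 / 0.92)² = 12.41.
Rounding up, n = 13.

n = 13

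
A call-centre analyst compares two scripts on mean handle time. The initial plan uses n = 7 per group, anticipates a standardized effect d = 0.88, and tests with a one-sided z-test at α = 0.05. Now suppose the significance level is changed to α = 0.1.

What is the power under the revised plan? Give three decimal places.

Power ≈ 0.642

δ = d·√(n/2) = 0.88 × √(7/2) = 1.6463 (unchanged). New critical value: z_{0.1} = 1.282.
Revised power = Φ(δ − 1.282) = Φ(0.365) = 0.6424.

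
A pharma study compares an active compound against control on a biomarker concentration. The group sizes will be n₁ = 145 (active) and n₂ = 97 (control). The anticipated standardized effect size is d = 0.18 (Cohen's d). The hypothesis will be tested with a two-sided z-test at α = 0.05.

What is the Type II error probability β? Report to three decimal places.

β ≈ 0.721

Noncentrality parameter: δ = d / √(1/n₁ + 1/n₂) = 0.18 / √(1/145 + 1/97) = 1.3723
Two-sided α = 0.05 → critical value z_{0.025} = 1.960.
Power = Φ(δ − 1.960) + Φ(−δ − 1.960) = Φ(-0.588) + Φ(-3.332) = 0.2784 + 0.0004 = 0.2788.
Type II error: β = 1 − power = 1 − 0.2788 = 0.7212.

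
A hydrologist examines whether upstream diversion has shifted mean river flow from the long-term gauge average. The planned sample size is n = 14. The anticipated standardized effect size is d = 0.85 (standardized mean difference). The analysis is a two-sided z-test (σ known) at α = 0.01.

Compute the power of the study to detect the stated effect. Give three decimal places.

Power ≈ 0.727

Noncentrality parameter: δ = d·√n = 0.85 × √14 = 3.1804
Two-sided α = 0.01 → critical value z_{0.005} = 2.576.
Power = Φ(δ − 2.576) + Φ(−δ − 2.576) = Φ(0.605) + Φ(-5.756) = 0.7273 + 0.0000 = 0.7273.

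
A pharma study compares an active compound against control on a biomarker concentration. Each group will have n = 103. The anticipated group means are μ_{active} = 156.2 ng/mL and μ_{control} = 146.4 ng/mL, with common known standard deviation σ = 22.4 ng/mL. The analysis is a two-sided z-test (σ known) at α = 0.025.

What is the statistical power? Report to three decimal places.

Power ≈ 0.815

Standardized effect: d = |μ_{active} − μ_{control}| / σ = |156.2 − 146.4| / 22.4 = 0.4375
Noncentrality parameter: δ = d·√(n/2) = 0.4375 × √(103/2) = 3.1397
Two-sided α = 0.025 → critical value z_{0.0125} = 2.241.
Power = Φ(δ − 2.241) + Φ(−δ − 2.241) = Φ(0.898) + Φ(-5.381) = 0.8155 + 0.0000 = 0.8155.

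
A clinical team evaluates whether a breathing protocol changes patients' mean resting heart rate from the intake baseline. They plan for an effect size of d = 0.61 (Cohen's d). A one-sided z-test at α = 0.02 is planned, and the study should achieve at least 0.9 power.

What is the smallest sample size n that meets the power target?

Set Φ(δ − 2.054) = 0.9; then δ − 2.054 = Φ⁻¹(0.9) = 1.282, giving δ = 3.335.
δ = d·√n ⇒ n = (δ/d)² = (3.335 / 0.61)² = 29.90.
Round up to the next whole unit.

n = 30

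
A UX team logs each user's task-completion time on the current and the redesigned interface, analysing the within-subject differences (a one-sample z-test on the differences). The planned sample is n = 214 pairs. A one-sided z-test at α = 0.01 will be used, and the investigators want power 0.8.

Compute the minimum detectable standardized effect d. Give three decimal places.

d ≈ 0.217

Required noncentrality: δ = z_{0.01} + z_{0.20} = 2.326 + 0.842 = 3.168.
δ = d·√n ⇒ d = δ/√n = 3.168/√214 = 0.2166.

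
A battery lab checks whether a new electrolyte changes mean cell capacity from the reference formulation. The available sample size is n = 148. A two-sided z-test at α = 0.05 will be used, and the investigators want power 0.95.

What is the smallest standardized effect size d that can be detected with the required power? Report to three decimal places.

d ≈ 0.296

Need Φ(δ − 1.960) = 0.95, so δ = 1.960 + 1.645 = 3.605.
(The second rejection-region term Φ(−δ − z_{α/2}) is negligible and dropped.)
δ = d·√n ⇒ d = δ/√n = 3.605/√148 = 0.2963.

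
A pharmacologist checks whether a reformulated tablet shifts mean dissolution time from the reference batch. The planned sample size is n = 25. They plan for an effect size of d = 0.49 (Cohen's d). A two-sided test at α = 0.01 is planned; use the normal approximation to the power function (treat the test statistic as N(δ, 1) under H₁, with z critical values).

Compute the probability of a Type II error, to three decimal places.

β ≈ 0.550

Noncentrality parameter: δ = d·√n = 0.49 × √25 = 2.4500
Critical value for a two-sided test at α = 0.01: z_{α/2} = 2.576.
Power = Φ(δ − 2.576) + Φ(−δ − 2.576) = Φ(-0.126) + Φ(-5.026) = 0.4499 + 0.0000 = 0.4499.
Type II error: β = 1 − power = 1 − 0.4499 = 0.5501.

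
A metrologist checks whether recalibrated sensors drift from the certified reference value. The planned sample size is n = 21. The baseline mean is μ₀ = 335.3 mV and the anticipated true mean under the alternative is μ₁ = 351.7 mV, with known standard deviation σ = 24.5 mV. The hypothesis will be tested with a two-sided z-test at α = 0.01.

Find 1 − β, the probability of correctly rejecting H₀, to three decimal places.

Power ≈ 0.689

Standardized effect: d = |μ₁ − μ₀| / σ = |351.7 − 335.3| / 24.5 = 0.6694
Noncentrality parameter: δ = d·√n = 0.6694 × √21 = 3.0675
Critical value for a two-sided test at α = 0.01: z_{α/2} = 2.576.
Power = Φ(δ − 2.576) + Φ(−δ − 2.576) = Φ(0.492) + Φ(-5.643) = 0.6885 + 0.0000 = 0.6885.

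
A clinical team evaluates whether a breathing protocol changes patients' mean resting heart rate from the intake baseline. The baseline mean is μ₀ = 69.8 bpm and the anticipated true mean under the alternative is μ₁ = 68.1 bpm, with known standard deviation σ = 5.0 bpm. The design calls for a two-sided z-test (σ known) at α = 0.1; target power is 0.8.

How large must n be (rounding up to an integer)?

Standardized effect: d = |μ₁ − μ₀| / σ = |68.1 − 69.8| / 5.0 = 0.3400
For power 0.8 need Φ(δ − z_{0.05}) = 0.8, so δ = z_{0.05} + z_{0.20} = 1.645 + 0.842 = 2.486.
(For δ > 0 the lower-tail rejection region contributes negligibly to power, so the one-term inversion is standard.)
δ = d·√n ⇒ n = (δ/d)² = (2.486 / 0.3400)² = 53.48.
Rounding up, n = 54.

n = 54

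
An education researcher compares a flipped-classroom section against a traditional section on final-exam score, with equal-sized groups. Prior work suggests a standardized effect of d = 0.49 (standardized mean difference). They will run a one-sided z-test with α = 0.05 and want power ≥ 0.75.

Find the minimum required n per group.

Set Φ(δ − 1.645) = 0.75; then δ − 1.645 = Φ⁻¹(0.75) = 0.674, giving δ = 2.319.
δ = d·√(n/2) ⇒ n = 2(δ/d)² = 2 × (2.319 / 0.49)² = 44.81.
Rounding up, n = 45 per group.

n = 45 per group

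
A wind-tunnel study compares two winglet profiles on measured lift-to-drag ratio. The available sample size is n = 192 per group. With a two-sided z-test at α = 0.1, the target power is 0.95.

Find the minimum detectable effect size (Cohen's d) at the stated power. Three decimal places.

Required noncentrality: δ = z_{0.05} + z_{0.05} = 1.645 + 1.645 = 3.290.
(Lower-tail contribution to power is negligible for δ > 0.)
δ = d·√(n/2) ⇒ d = δ/√(n/2) = 3.290/√(192/2) = 0.3358.

d ≈ 0.336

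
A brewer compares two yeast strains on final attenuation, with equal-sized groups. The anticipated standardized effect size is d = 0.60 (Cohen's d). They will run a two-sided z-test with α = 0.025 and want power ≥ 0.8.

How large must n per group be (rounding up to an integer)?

n = 53 per group

Set Φ(δ − 2.241) = 0.8; then δ − 2.241 = Φ⁻¹(0.8) = 0.842, giving δ = 3.083.
(The Φ(−δ − z_{α/2}) term is vanishingly small for δ > 0 and is dropped in the standard sample-size formula.)
δ = d·√(n/2) ⇒ n = 2(δ/d)² = 2 × (3.083 / 0.60)² = 52.81.
Round up to the next whole unit.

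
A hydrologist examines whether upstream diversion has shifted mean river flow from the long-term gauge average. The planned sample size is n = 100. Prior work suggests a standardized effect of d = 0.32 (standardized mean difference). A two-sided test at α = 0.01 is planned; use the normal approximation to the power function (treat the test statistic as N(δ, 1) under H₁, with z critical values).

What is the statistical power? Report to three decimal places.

Noncentrality parameter: δ = d·√n = 0.32 × √100 = 3.2000
Two-sided α = 0.01 → critical value z_{0.005} = 2.576.
Power = Φ(δ − 2.576) + Φ(−δ − 2.576) = Φ(0.624) + Φ(-5.776) = 0.7337 + 0.0000 = 0.7337.

Power ≈ 0.734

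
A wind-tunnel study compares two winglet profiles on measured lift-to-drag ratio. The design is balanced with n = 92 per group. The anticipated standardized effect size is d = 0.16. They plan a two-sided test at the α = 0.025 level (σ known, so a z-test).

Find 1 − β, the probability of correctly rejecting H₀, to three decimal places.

Noncentrality parameter: δ = d·√(n/2) = 0.16 × √(92/2) = 1.0852
Two-sided α = 0.025 → critical value z_{0.0125} = 2.241.
Power = Φ(δ − 2.241) + Φ(−δ − 2.241) = Φ(-1.156) + Φ(-3.327) = 0.1238 + 0.0004 = 0.1242.

Power ≈ 0.124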